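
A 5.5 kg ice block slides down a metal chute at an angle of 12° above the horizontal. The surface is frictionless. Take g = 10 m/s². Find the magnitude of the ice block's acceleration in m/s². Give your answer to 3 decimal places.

Resolving the weight along the incline: the component pulling the ice block down the slope is mg sin 12° = 5.5 × 10 × 0.2079 = 11.434 N, and the normal force is N = mg cos 12° = 5.5 × 10 × 0.9781 = 53.795 N.
With no friction the net force along the incline is 11.434 N, so a = g sin 12° = 11.434 / 5.5 = 2.0789 m/s².

2.079 m/s²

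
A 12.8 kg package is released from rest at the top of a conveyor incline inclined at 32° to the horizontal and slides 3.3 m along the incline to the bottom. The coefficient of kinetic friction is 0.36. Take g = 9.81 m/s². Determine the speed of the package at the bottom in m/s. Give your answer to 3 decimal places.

The weight component along the incline is mg sin 32° = 66.541 N and the normal force is N = mg cos 32° = 106.488 N.
Friction up the slope is f = μN = 0.36 × 106.488 = 38.336 N, so the net downslope force is 66.541 − 38.336 = 28.205 N and a = 28.205 / 12.8 = 2.2035 m/s².
Starting from rest over a distance of 3.3 m, v² = 2aL = 2 × 2.2035 × 3.3 = 14.5431, so v = 3.8135 m/s.

3.814 m/s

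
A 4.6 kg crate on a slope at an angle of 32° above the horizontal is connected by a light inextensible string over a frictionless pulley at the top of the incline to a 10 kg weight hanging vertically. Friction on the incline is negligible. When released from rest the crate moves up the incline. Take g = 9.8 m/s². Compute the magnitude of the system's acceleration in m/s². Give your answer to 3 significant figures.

5.08 m/s²

For the crate on the incline: the weight component along the slope is m₁g sin 32° = 4.6 × 9.8 × 0.5299 = 23.888 N and the normal force is N = m₁g cos 32° = 38.230 N.
Newton's second law for the crate (up-slope positive): T − 23.888 = 4.6 a. For the hanging weight (downward positive): 10 × 9.8 − T = 10 a.
Adding the two equations eliminates T: 74.112 = 14.6 a, so a = 5.0762 m/s².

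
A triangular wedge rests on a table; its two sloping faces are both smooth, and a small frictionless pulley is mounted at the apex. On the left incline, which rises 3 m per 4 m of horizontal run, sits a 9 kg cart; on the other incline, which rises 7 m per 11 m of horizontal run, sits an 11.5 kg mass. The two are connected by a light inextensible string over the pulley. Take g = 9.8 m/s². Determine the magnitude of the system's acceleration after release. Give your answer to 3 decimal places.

0.370 m/s²

Resolve each weight along its own incline: the 9 kg mass has component 9 × 9.8 × sin 36.87° = 52.920 N down its slope, and the 11.5 kg mass has 11.5 × 9.8 × sin 32.47° = 60.506 N down its slope.
The 11.5 kg side's 60.506 N exceeds the other side's 52.920 N, so that mass slides down and the 9 kg mass slides up. Taking that direction as positive, Newton's second law for the whole system gives 60.506 − 52.920 = (9 + 11.5) a, so a = 7.586 / 20.5 = 0.3700 m/s².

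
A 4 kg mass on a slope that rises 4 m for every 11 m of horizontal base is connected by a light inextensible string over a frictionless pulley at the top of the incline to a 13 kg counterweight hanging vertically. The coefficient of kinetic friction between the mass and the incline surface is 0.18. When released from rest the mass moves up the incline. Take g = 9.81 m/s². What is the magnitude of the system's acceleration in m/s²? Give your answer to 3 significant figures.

6.32 m/s²

For the mass on the incline: the weight component along the slope is m₁g sin 19.98° = 4 × 9.81 × 0.3417 = 13.408 N and the normal force is N = m₁g cos 19.98° = 36.877 N.
Kinetic friction opposes the mass's motion up the incline: f = μN = 0.18 × 36.877 = 6.638 N acting down the slope.
Newton's second law for the mass (up-slope positive): T − 13.408 − 6.638 = 4 a. For the hanging counterweight (downward positive): 13 × 9.81 − T = 13 a.
Adding the two equations eliminates T: 107.484 = 17 a, so a = 6.3226 m/s².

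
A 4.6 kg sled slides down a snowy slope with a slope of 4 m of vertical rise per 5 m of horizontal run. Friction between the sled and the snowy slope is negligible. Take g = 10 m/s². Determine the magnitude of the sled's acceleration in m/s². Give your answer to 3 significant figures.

6.25 m/s²

Resolving the weight along the incline: the component pulling the sled down the slope is mg sin 38.66° = 4.6 × 10 × 0.6247 = 28.736 N, and the normal force is N = mg cos 38.66° = 4.6 × 10 × 0.7809 = 35.921 N.
With no friction the net force along the incline is 28.736 N, so a = g sin 38.66° = 28.736 / 4.6 = 6.2470 m/s².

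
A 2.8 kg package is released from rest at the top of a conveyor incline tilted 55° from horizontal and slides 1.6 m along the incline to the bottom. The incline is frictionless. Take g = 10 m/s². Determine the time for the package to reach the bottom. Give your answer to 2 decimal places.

The weight component along the incline is mg sin 55° = 22.936 N and the normal force is N = mg cos 55° = 16.060 N.
With no friction, a = g sin 55° = 8.1915 m/s².
Starting from rest, L = ½at², so t = √(2L/a) = √(2 × 1.6 / 8.1915) = 0.6250 s.

0.63 s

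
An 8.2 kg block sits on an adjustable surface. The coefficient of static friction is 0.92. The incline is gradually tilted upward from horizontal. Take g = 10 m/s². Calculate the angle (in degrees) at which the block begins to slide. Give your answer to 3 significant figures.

42.6°

At the threshold of sliding, static friction is at its maximum μ_s N and exactly balances the weight component along the incline: mg sin θ = μ_s mg cos θ.
Hence tan θ = μ_s = 0.92, so θ = arctan(0.92) = 42.6141°.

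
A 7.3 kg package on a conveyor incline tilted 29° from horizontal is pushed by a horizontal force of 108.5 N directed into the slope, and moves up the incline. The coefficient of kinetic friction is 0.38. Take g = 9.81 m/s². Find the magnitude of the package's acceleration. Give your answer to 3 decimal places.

The horizontal push has components F cos 29° = 108.5 × 0.8746 = 94.894 N up the incline and F sin 29° = 108.5 × 0.4848 = 52.601 N pressing into the surface.
The normal force is therefore N = mg cos 29° + F sin 29° = 62.633 + 52.601 = 115.234 N, and kinetic friction down the slope is μN = 0.38 × 115.234 = 43.789 N.
Along the incline: F cos 29° − mg sin 29° − μN = ma, so 94.894 − 34.718 − 43.789 = 7.3 a, giving a = 2.2448 m/s².

2.245 m/s²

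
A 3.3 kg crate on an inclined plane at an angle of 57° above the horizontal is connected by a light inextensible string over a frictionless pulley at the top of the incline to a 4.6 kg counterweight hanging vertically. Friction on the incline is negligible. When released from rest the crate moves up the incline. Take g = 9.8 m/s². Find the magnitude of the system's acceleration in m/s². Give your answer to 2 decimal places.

For the crate on the incline: the weight component along the slope is m₁g sin 57° = 3.3 × 9.8 × 0.8387 = 27.124 N and the normal force is N = m₁g cos 57° = 17.614 N.
Newton's second law for the crate (up-slope positive): T − 27.124 = 3.3 a. For the hanging counterweight (downward positive): 4.6 × 9.8 − T = 4.6 a.
Adding the two equations eliminates T: 17.956 = 7.9 a, so a = 2.2729 m/s².

2.27 m/s²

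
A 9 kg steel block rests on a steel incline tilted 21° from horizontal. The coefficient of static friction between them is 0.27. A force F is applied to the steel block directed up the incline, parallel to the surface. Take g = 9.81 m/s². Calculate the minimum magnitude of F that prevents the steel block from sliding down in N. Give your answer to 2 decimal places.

9.39 N

The normal force is N = mg cos 21° = 82.426 N. With F at its minimum the steel block is on the verge of sliding down, so static friction is at its maximum μ_s N = 0.27 × 82.426 = 22.255 N and acts up the slope.
Equilibrium along the incline: F + μ_s N = mg sin 21°, so F = 31.640 − 22.255 = 9.385 N.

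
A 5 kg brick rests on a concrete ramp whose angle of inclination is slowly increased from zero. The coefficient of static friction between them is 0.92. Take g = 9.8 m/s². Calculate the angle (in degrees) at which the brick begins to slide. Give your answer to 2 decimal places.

42.61°

At the threshold of sliding, static friction is at its maximum μ_s N and exactly balances the weight component along the incline: mg sin θ = μ_s mg cos θ.
Hence tan θ = μ_s = 0.92, so θ = arctan(0.92) = 42.6141°.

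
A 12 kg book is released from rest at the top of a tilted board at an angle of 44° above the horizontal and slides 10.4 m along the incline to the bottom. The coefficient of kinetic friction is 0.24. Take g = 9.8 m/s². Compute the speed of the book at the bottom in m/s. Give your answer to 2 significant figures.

The weight component along the incline is mg sin 44° = 81.692 N and the normal force is N = mg cos 44° = 84.594 N.
Friction up the slope is f = μN = 0.24 × 84.594 = 20.303 N, so the net downslope force is 81.692 − 20.303 = 61.389 N and a = 61.389 / 12 = 5.1158 m/s².
Starting from rest over a distance of 10.4 m, v² = 2aL = 2 × 5.1158 × 10.4 = 106.4086, so v = 10.3155 m/s.

10 m/s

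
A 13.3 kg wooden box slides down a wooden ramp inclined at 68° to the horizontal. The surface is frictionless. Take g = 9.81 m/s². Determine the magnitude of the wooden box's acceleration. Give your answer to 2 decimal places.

Resolving the weight along the incline: the component pulling the wooden box down the slope is mg sin 68° = 13.3 × 9.81 × 0.9272 = 120.975 N, and the normal force is N = mg cos 68° = 13.3 × 9.81 × 0.3746 = 48.875 N.
With no friction the net force along the incline is 120.975 N, so a = g sin 68° = 120.975 / 13.3 = 9.0959 m/s².

9.10 m/s²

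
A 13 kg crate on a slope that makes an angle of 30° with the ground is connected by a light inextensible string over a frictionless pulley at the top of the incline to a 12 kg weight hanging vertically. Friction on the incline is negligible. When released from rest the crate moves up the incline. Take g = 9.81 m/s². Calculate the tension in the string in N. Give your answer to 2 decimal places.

For the crate on the incline: the weight component along the slope is m₁g sin 30° = 13 × 9.81 × 0.5000 = 63.765 N and the normal force is N = m₁g cos 30° = 110.444 N.
Newton's second law for the crate (up-slope positive): T − 63.765 = 13 a. For the hanging weight (downward positive): 12 × 9.81 − T = 12 a.
Adding the two equations eliminates T: 53.955 = 25 a, so a = 2.1582 m/s².
Then from the hanging weight's equation, T = 12 × (9.81 − 2.1582) = 91.822 N.

91.82 N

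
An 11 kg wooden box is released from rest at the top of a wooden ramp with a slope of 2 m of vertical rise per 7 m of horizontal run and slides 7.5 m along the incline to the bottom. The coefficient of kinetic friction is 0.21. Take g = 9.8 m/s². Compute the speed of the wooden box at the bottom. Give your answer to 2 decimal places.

The weight component along the incline is mg sin 15.95° = 29.615 N and the normal force is N = mg cos 15.95° = 103.652 N.
Friction up the slope is f = μN = 0.21 × 103.652 = 21.767 N, so the net downslope force is 29.615 − 21.767 = 7.848 N and a = 7.848 / 11 = 0.7135 m/s².
Starting from rest over a distance of 7.5 m, v² = 2aL = 2 × 0.7135 × 7.5 = 10.7025, so v = 3.2715 m/s.

3.27 m/s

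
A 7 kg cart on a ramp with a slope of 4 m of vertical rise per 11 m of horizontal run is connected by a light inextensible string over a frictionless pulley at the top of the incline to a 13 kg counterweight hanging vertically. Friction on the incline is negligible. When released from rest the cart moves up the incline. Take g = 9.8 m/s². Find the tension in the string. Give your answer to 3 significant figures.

For the cart on the incline: the weight component along the slope is m₁g sin 19.98° = 7 × 9.8 × 0.3417 = 23.441 N and the normal force is N = m₁g cos 19.98° = 64.470 N.
Newton's second law for the cart (up-slope positive): T − 23.441 = 7 a. For the hanging counterweight (downward positive): 13 × 9.8 − T = 13 a.
Adding the two equations eliminates T: 103.959 = 20 a, so a = 5.1980 m/s².
Then from the hanging counterweight's equation, T = 13 × (9.8 − 5.1980) = 59.826 N.

59.8 N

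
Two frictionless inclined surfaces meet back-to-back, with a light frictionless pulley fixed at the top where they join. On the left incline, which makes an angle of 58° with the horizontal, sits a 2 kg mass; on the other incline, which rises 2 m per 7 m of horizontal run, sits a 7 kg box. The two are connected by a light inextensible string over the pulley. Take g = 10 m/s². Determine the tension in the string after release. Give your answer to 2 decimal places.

17.47 N

Resolve each weight along its own incline: the 2 kg mass has component 2 × 10 × sin 58° = 16.961 N down its slope, and the 7 kg mass has 7 × 10 × sin 15.95° = 19.230 N down its slope.
The 7 kg side's 19.230 N exceeds the other side's 16.961 N, so that mass slides down and the 2 kg mass slides up. Taking that direction as positive, Newton's second law for the whole system gives 19.230 − 16.961 = (2 + 7) a, so a = 2.269 / 9 = 0.2521 m/s².
For the 2 kg mass (up-slope positive): T − 16.961 = 2 × 0.2521, so T = 17.465 N.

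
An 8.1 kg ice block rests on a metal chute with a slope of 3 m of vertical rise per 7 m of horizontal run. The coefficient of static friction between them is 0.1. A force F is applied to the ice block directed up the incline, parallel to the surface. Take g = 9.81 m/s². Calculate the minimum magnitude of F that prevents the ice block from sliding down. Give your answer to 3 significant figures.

24.0 N

The normal force is N = mg cos 23.20° = 73.036 N. With F at its minimum the ice block is on the verge of sliding down, so static friction is at its maximum μ_s N = 0.1 × 73.036 = 7.304 N and acts up the slope.
Equilibrium along the incline: F + μ_s N = mg sin 23.20°, so F = 31.301 − 7.304 = 23.997 N.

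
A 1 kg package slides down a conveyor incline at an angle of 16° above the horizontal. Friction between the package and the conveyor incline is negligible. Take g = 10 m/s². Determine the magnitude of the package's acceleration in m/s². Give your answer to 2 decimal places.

2.76 m/s²

Resolving the weight along the incline: the component pulling the package down the slope is mg sin 16° = 1 × 10 × 0.2756 = 2.756 N, and the normal force is N = mg cos 16° = 1 × 10 × 0.9613 = 9.613 N.
With no friction the net force along the incline is 2.756 N, so a = g sin 16° = 2.756 / 1 = 2.7560 m/s².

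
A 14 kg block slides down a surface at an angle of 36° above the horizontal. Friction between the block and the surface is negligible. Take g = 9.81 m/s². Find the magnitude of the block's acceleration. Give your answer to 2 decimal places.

5.77 m/s²

Resolving the weight along the incline: the component pulling the block down the slope is mg sin 36° = 14 × 9.81 × 0.5878 = 80.728 N, and the normal force is N = mg cos 36° = 14 × 9.81 × 0.8090 = 111.108 N.
With no friction the net force along the incline is 80.728 N, so a = g sin 36° = 80.728 / 14 = 5.7663 m/s².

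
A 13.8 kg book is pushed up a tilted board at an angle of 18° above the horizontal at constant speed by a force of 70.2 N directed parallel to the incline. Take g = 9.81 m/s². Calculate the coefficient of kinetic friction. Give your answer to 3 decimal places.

0.220

At constant speed ΣF = 0 along the incline. The applied 70.2 N acts up the slope; the weight component mg sin 18° = 41.834 N and kinetic friction μN both act down the slope.
So 70.2 = 41.834 + μ × 128.752, giving μ = (70.2 − 41.834) / 128.752 = 0.2203.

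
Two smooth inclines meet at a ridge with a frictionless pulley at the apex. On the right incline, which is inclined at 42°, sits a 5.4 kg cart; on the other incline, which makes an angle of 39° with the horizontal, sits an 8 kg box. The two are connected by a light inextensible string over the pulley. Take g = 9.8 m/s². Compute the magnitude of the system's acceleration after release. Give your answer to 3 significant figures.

1.04 m/s²

Resolve each weight along its own incline: the 5.4 kg mass has component 5.4 × 9.8 × sin 42° = 35.410 N down its slope, and the 8 kg mass has 8 × 9.8 × sin 39° = 49.339 N down its slope.
The 8 kg side's 49.339 N exceeds the other side's 35.410 N, so that mass slides down and the 5.4 kg mass slides up. Taking that direction as positive, Newton's second law for the whole system gives 49.339 − 35.410 = (5.4 + 8) a, so a = 13.929 / 13.4 = 1.0395 m/s².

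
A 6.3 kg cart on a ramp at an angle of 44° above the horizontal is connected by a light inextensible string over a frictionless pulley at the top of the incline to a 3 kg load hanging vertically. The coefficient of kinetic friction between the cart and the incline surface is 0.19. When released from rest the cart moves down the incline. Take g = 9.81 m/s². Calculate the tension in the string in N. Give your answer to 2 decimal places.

For the cart on the incline: the weight component along the slope is m₁g sin 44° = 6.3 × 9.81 × 0.6947 = 42.935 N and the normal force is N = m₁g cos 44° = 44.457 N.
Kinetic friction opposes the cart's motion down the incline: f = μN = 0.19 × 44.457 = 8.447 N acting up the slope.
Newton's second law for the cart (down-slope positive): 42.935 − 8.447 − T = 6.3 a. For the hanging load (upward positive): T − 3 × 9.81 = 3 a.
Adding the two equations eliminates T: 5.058 = 9.3 a, so a = 0.5439 m/s².
Then from the hanging load's equation, T = 3 × (9.81 + 0.5439) = 31.062 N.

31.06 N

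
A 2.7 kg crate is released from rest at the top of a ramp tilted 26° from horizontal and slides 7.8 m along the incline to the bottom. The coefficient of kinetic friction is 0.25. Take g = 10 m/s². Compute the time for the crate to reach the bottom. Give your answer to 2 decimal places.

The weight component along the incline is mg sin 26° = 11.836 N and the normal force is N = mg cos 26° = 24.267 N.
Friction up the slope is f = μN = 0.25 × 24.267 = 6.067 N, so the net downslope force is 11.836 − 6.067 = 5.769 N and a = 5.769 / 2.7 = 2.1367 m/s².
Starting from rest, L = ½at², so t = √(2L/a) = √(2 × 7.8 / 2.1367) = 2.7020 s.

2.70 s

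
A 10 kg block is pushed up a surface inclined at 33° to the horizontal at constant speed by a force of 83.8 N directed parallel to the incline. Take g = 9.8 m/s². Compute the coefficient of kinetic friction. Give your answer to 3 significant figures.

At constant speed ΣF = 0 along the incline. The applied 83.8 N acts up the slope; the weight component mg sin 33° = 53.375 N and kinetic friction μN both act down the slope.
So 83.8 = 53.375 + μ × 82.190, giving μ = (83.8 − 53.375) / 82.190 = 0.3702.

0.370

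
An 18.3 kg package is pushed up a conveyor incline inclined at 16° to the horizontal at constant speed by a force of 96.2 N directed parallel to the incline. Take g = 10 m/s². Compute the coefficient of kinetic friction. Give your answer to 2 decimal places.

0.26

At constant speed ΣF = 0 along the incline. The applied 96.2 N acts up the slope; the weight component mg sin 16° = 50.442 N and kinetic friction μN both act down the slope.
So 96.2 = 50.442 + μ × 175.911, giving μ = (96.2 − 50.442) / 175.911 = 0.2601.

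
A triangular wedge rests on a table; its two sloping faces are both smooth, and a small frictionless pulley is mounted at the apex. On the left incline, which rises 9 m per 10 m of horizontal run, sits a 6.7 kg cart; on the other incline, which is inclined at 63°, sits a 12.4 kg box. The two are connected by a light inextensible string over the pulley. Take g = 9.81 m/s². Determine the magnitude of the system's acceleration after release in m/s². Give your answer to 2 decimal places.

Resolve each weight along its own incline: the 6.7 kg mass has component 6.7 × 9.81 × sin 41.99° = 43.969 N down its slope, and the 12.4 kg mass has 12.4 × 9.81 × sin 63° = 108.386 N down its slope.
The 12.4 kg side's 108.386 N exceeds the other side's 43.969 N, so that mass slides down and the 6.7 kg mass slides up. Taking that direction as positive, Newton's second law for the whole system gives 108.386 − 43.969 = (6.7 + 12.4) a, so a = 64.417 / 19.1 = 3.3726 m/s².

3.37 m/s²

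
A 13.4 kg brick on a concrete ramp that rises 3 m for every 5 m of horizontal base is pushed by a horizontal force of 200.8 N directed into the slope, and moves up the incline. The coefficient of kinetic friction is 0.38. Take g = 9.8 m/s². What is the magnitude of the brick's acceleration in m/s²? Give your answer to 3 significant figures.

The horizontal push has components F cos 30.96° = 200.8 × 0.8575 = 172.186 N up the incline and F sin 30.96° = 200.8 × 0.5145 = 103.312 N pressing into the surface.
The normal force is therefore N = mg cos 30.96° + F sin 30.96° = 112.607 + 103.312 = 215.919 N, and kinetic friction down the slope is μN = 0.38 × 215.919 = 82.049 N.
Along the incline: F cos 30.96° − mg sin 30.96° − μN = ma, so 172.186 − 67.564 − 82.049 = 13.4 a, giving a = 1.6846 m/s².

1.68 m/s²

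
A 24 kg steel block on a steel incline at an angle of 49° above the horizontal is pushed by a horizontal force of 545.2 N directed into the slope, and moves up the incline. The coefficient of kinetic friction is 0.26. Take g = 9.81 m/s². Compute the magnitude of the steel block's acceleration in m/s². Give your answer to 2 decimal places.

The horizontal push has components F cos 49° = 545.2 × 0.6561 = 357.706 N up the incline and F sin 49° = 545.2 × 0.7547 = 411.462 N pressing into the surface.
The normal force is therefore N = mg cos 49° + F sin 49° = 154.472 + 411.462 = 565.934 N, and kinetic friction down the slope is μN = 0.26 × 565.934 = 147.143 N.
Along the incline: F cos 49° − mg sin 49° − μN = ma, so 357.706 − 177.687 − 147.143 = 24 a, giving a = 1.3698 m/s².

1.37 m/s²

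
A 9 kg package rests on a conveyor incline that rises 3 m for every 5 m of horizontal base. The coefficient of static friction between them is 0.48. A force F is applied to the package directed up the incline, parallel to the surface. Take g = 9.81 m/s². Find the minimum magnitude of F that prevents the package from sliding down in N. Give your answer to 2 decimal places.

9.08 N

The normal force is N = mg cos 30.96° = 75.708 N. With F at its minimum the package is on the verge of sliding down, so static friction is at its maximum μ_s N = 0.48 × 75.708 = 36.340 N and acts up the slope.
Equilibrium along the incline: F + μ_s N = mg sin 30.96°, so F = 45.425 − 36.340 = 9.085 N.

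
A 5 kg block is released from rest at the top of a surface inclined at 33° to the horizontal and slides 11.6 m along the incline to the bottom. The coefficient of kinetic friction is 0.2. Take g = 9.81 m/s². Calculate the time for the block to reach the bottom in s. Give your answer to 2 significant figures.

2.5 s

The weight component along the incline is mg sin 33° = 26.715 N and the normal force is N = mg cos 33° = 41.137 N.
Friction up the slope is f = μN = 0.2 × 41.137 = 8.227 N, so the net downslope force is 26.715 − 8.227 = 18.488 N and a = 18.488 / 5 = 3.6976 m/s².
Starting from rest, L = ½at², so t = √(2L/a) = √(2 × 11.6 / 3.6976) = 2.5049 s.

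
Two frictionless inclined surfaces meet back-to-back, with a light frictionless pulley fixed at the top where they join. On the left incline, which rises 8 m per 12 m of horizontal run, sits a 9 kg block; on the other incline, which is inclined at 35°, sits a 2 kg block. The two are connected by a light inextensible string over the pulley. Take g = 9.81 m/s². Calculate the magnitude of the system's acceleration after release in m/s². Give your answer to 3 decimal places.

Resolve each weight along its own incline: the 9 kg mass has component 9 × 9.81 × sin 33.69° = 48.974 N down its slope, and the 2 kg mass has 2 × 9.81 × sin 35° = 11.254 N down its slope.
The 9 kg side's 48.974 N exceeds the other side's 11.254 N, so that mass slides down and the 2 kg mass slides up. Taking that direction as positive, Newton's second law for the whole system gives 48.974 − 11.254 = (9 + 2) a, so a = 37.720 / 11 = 3.4291 m/s².

3.429 m/s²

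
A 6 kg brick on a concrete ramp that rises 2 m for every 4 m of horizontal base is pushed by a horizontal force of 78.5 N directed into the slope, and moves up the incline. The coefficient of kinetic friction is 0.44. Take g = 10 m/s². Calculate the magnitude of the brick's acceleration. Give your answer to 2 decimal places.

0.72 m/s²

The horizontal push has components F cos 26.57° = 78.5 × 0.8944 = 70.210 N up the incline and F sin 26.57° = 78.5 × 0.4472 = 35.105 N pressing into the surface.
The normal force is therefore N = mg cos 26.57° + F sin 26.57° = 53.664 + 35.105 = 88.769 N, and kinetic friction down the slope is μN = 0.44 × 88.769 = 39.058 N.
Along the incline: F cos 26.57° − mg sin 26.57° − μN = ma, so 70.210 − 26.832 − 39.058 = 6 a, giving a = 0.7200 m/s².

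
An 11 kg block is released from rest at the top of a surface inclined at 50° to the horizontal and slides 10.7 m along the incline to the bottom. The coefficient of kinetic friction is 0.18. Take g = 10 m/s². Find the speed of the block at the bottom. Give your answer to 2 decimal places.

The weight component along the incline is mg sin 50° = 84.265 N and the normal force is N = mg cos 50° = 70.707 N.
Friction up the slope is f = μN = 0.18 × 70.707 = 12.727 N, so the net downslope force is 84.265 − 12.727 = 71.538 N and a = 71.538 / 11 = 6.5035 m/s².
Starting from rest over a distance of 10.7 m, v² = 2aL = 2 × 6.5035 × 10.7 = 139.1749, so v = 11.7972 m/s.

11.80 m/s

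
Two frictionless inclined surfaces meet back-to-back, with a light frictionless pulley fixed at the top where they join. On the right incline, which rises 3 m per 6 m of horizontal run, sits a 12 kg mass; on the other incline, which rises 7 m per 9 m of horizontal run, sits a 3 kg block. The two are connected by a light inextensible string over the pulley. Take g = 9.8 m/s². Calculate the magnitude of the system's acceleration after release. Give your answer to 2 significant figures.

2.3 m/s²

Resolve each weight along its own incline: the 12 kg mass has component 12 × 9.8 × sin 26.57° = 52.592 N down its slope, and the 3 kg mass has 3 × 9.8 × sin 37.87° = 18.050 N down its slope.
The 12 kg side's 52.592 N exceeds the other side's 18.050 N, so that mass slides down and the 3 kg mass slides up. Taking that direction as positive, Newton's second law for the whole system gives 52.592 − 18.050 = (12 + 3) a, so a = 34.542 / 15 = 2.3028 m/s².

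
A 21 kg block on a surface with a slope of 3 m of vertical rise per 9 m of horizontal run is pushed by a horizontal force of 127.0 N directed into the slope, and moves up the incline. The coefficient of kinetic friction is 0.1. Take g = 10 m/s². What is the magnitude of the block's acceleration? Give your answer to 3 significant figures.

1.44 m/s²

The horizontal push has components F cos 18.43° = 127.0 × 0.9487 = 120.485 N up the incline and F sin 18.43° = 127.0 × 0.3162 = 40.157 N pressing into the surface.
The normal force is therefore N = mg cos 18.43° + F sin 18.43° = 199.227 + 40.157 = 239.384 N, and kinetic friction down the slope is μN = 0.1 × 239.384 = 23.938 N.
Along the incline: F cos 18.43° − mg sin 18.43° − μN = ma, so 120.485 − 66.402 − 23.938 = 21 a, giving a = 1.4355 m/s².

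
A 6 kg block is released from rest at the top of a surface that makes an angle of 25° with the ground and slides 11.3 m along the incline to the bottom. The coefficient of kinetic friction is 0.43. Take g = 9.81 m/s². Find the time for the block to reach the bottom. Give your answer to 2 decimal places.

The weight component along the incline is mg sin 25° = 24.875 N and the normal force is N = mg cos 25° = 53.345 N.
Friction up the slope is f = μN = 0.43 × 53.345 = 22.938 N, so the net downslope force is 24.875 − 22.938 = 1.937 N and a = 1.937 / 6 = 0.3228 m/s².
Starting from rest, L = ½at², so t = √(2L/a) = √(2 × 11.3 / 0.3228) = 8.3673 s.

8.37 s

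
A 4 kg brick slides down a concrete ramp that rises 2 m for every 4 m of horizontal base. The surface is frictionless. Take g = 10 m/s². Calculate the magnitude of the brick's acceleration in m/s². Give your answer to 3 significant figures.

Resolving the weight along the incline: the component pulling the brick down the slope is mg sin 26.57° = 4 × 10 × 0.4472 = 17.888 N, and the normal force is N = mg cos 26.57° = 4 × 10 × 0.8944 = 35.776 N.
With no friction the net force along the incline is 17.888 N, so a = g sin 26.57° = 17.888 / 4 = 4.4720 m/s².

4.47 m/s²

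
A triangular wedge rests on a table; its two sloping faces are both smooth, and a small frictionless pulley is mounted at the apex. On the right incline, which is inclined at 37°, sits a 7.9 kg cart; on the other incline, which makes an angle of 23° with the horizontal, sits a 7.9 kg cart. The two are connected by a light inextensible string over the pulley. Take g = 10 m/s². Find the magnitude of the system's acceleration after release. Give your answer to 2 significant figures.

Resolve each weight along its own incline: the 7.9 kg mass has component 7.9 × 10 × sin 37° = 47.543 N down its slope, and the 7.9 kg mass has 7.9 × 10 × sin 23° = 30.868 N down its slope.
The 7.9 kg side's 47.543 N exceeds the other side's 30.868 N, so that mass slides down and the 7.9 kg mass slides up. Taking that direction as positive, Newton's second law for the whole system gives 47.543 − 30.868 = (7.9 + 7.9) a, so a = 16.675 / 15.8 = 1.0554 m/s².

1.1 m/s²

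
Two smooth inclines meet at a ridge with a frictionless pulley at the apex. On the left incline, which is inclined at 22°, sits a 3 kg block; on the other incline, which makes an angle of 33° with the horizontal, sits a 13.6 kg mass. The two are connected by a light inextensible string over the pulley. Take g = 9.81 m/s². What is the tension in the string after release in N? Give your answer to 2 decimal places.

22.16 N

Resolve each weight along its own incline: the 3 kg mass has component 3 × 9.81 × sin 22° = 11.025 N down its slope, and the 13.6 kg mass has 13.6 × 9.81 × sin 33° = 72.664 N down its slope.
The 13.6 kg side's 72.664 N exceeds the other side's 11.025 N, so that mass slides down and the 3 kg mass slides up. Taking that direction as positive, Newton's second law for the whole system gives 72.664 − 11.025 = (3 + 13.6) a, so a = 61.639 / 16.6 = 3.7132 m/s².
For the 3 kg mass (up-slope positive): T − 11.025 = 3 × 3.7132, so T = 22.165 N.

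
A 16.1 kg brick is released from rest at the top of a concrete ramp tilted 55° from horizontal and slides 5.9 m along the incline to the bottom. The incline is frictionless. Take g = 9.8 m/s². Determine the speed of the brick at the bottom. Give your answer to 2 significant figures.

The weight component along the incline is mg sin 55° = 129.246 N and the normal force is N = mg cos 55° = 90.499 N.
With no friction, a = g sin 55° = 8.0277 m/s².
Starting from rest over a distance of 5.9 m, v² = 2aL = 2 × 8.0277 × 5.9 = 94.7269, so v = 9.7328 m/s.

9.7 m/s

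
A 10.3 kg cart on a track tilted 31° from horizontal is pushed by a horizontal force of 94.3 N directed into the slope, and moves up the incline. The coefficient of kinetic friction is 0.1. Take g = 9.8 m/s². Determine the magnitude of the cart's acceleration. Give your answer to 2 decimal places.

The horizontal push has components F cos 31° = 94.3 × 0.8572 = 80.834 N up the incline and F sin 31° = 94.3 × 0.5150 = 48.565 N pressing into the surface.
The normal force is therefore N = mg cos 31° + F sin 31° = 86.526 + 48.565 = 135.091 N, and kinetic friction down the slope is μN = 0.1 × 135.091 = 13.509 N.
Along the incline: F cos 31° − mg sin 31° − μN = ma, so 80.834 − 51.984 − 13.509 = 10.3 a, giving a = 1.4894 m/s².

1.49 m/s²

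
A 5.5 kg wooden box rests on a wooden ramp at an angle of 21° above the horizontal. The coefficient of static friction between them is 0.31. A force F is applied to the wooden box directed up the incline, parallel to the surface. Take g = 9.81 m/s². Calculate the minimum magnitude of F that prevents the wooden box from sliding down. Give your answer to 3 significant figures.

The normal force is N = mg cos 21° = 50.371 N. With F at its minimum the wooden box is on the verge of sliding down, so static friction is at its maximum μ_s N = 0.31 × 50.371 = 15.615 N and acts up the slope.
Equilibrium along the incline: F + μ_s N = mg sin 21°, so F = 19.336 − 15.615 = 3.721 N.

3.72 N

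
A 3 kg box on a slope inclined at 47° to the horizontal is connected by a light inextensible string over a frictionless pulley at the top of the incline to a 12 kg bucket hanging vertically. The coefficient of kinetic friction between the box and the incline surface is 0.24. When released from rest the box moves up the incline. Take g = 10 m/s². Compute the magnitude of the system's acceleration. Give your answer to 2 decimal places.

For the box on the incline: the weight component along the slope is m₁g sin 47° = 3 × 10 × 0.7314 = 21.942 N and the normal force is N = m₁g cos 47° = 20.460 N.
Kinetic friction opposes the box's motion up the incline: f = μN = 0.24 × 20.460 = 4.910 N acting down the slope.
Newton's second law for the box (up-slope positive): T − 21.942 − 4.910 = 3 a. For the hanging bucket (downward positive): 12 × 10 − T = 12 a.
Adding the two equations eliminates T: 93.148 = 15 a, so a = 6.2099 m/s².

6.21 m/s²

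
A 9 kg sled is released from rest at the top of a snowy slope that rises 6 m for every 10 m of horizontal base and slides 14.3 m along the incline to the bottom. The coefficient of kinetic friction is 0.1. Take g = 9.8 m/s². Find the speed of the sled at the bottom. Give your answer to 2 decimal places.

The weight component along the incline is mg sin 30.96° = 45.379 N and the normal force is N = mg cos 30.96° = 75.631 N.
Friction up the slope is f = μN = 0.1 × 75.631 = 7.563 N, so the net downslope force is 45.379 − 7.563 = 37.816 N and a = 37.816 / 9 = 4.2018 m/s².
Starting from rest over a distance of 14.3 m, v² = 2aL = 2 × 4.2018 × 14.3 = 120.1715, so v = 10.9623 m/s.

10.96 m/s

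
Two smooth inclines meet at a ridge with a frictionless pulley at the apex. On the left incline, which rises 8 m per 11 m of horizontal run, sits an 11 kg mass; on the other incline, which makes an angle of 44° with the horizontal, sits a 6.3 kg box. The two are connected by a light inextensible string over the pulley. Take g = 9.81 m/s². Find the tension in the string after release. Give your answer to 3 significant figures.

50.4 N

Resolve each weight along its own incline: the 11 kg mass has component 11 × 9.81 × sin 36.03° = 63.470 N down its slope, and the 6.3 kg mass has 6.3 × 9.81 × sin 44° = 42.932 N down its slope.
The 11 kg side's 63.470 N exceeds the other side's 42.932 N, so that mass slides down and the 6.3 kg mass slides up. Taking that direction as positive, Newton's second law for the whole system gives 63.470 − 42.932 = (11 + 6.3) a, so a = 20.538 / 17.3 = 1.1872 m/s².
For the 6.3 kg mass (up-slope positive): T − 42.932 = 6.3 × 1.1872, so T = 50.411 N.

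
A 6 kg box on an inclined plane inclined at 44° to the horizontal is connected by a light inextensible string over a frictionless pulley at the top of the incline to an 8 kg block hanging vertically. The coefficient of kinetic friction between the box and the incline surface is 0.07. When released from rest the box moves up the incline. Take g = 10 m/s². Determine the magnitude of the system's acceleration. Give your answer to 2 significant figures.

2.5 m/s²

For the box on the incline: the weight component along the slope is m₁g sin 44° = 6 × 10 × 0.6947 = 41.682 N and the normal force is N = m₁g cos 44° = 43.160 N.
Kinetic friction opposes the box's motion up the incline: f = μN = 0.07 × 43.160 = 3.021 N acting down the slope.
Newton's second law for the box (up-slope positive): T − 41.682 − 3.021 = 6 a. For the hanging block (downward positive): 8 × 10 − T = 8 a.
Adding the two equations eliminates T: 35.297 = 14 a, so a = 2.5212 m/s².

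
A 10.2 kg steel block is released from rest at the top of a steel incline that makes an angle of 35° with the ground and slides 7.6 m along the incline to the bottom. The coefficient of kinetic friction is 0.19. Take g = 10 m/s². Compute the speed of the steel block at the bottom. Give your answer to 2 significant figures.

The weight component along the incline is mg sin 35° = 58.505 N and the normal force is N = mg cos 35° = 83.554 N.
Friction up the slope is f = μN = 0.19 × 83.554 = 15.875 N, so the net downslope force is 58.505 − 15.875 = 42.630 N and a = 42.630 / 10.2 = 4.1794 m/s².
Starting from rest over a distance of 7.6 m, v² = 2aL = 2 × 4.1794 × 7.6 = 63.5269, so v = 7.9704 m/s.

8.0 m/s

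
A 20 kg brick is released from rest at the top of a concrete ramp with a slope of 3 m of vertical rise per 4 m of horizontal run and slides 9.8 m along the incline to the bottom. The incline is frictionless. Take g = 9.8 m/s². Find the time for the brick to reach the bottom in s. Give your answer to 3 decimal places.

The weight component along the incline is mg sin 36.87° = 117.600 N and the normal force is N = mg cos 36.87° = 156.800 N.
With no friction, a = g sin 36.87° = 5.8800 m/s².
Starting from rest, L = ½at², so t = √(2L/a) = √(2 × 9.8 / 5.8800) = 1.8257 s.

1.826 s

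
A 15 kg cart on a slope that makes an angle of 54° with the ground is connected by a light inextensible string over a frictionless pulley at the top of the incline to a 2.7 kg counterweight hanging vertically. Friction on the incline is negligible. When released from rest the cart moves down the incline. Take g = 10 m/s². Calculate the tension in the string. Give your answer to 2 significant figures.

41 N

For the cart on the incline: the weight component along the slope is m₁g sin 54° = 15 × 10 × 0.8090 = 121.350 N and the normal force is N = m₁g cos 54° = 88.168 N.
Newton's second law for the cart (down-slope positive): 121.350 − T = 15 a. For the hanging counterweight (upward positive): T − 2.7 × 10 = 2.7 a.
Adding the two equations eliminates T: 94.350 = 17.7 a, so a = 5.3305 m/s².
Then from the hanging counterweight's equation, T = 2.7 × (10 + 5.3305) = 41.392 N.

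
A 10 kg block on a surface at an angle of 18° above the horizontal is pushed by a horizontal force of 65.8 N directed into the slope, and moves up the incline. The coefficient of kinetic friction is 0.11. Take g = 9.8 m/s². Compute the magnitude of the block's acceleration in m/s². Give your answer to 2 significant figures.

The horizontal push has components F cos 18° = 65.8 × 0.9511 = 62.582 N up the incline and F sin 18° = 65.8 × 0.3090 = 20.332 N pressing into the surface.
The normal force is therefore N = mg cos 18° + F sin 18° = 93.208 + 20.332 = 113.540 N, and kinetic friction down the slope is μN = 0.11 × 113.540 = 12.489 N.
Along the incline: F cos 18° − mg sin 18° − μN = ma, so 62.582 − 30.282 − 12.489 = 10 a, giving a = 1.9811 m/s².

2.0 m/s²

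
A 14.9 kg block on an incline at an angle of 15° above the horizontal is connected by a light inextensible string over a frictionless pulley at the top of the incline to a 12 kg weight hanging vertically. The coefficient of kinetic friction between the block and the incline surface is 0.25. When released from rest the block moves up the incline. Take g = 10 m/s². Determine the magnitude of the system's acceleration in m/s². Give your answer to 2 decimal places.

For the block on the incline: the weight component along the slope is m₁g sin 15° = 14.9 × 10 × 0.2588 = 38.561 N and the normal force is N = m₁g cos 15° = 143.923 N.
Kinetic friction opposes the block's motion up the incline: f = μN = 0.25 × 143.923 = 35.981 N acting down the slope.
Newton's second law for the block (up-slope positive): T − 38.561 − 35.981 = 14.9 a. For the hanging weight (downward positive): 12 × 10 − T = 12 a.
Adding the two equations eliminates T: 45.458 = 26.9 a, so a = 1.6899 m/s².

1.69 m/s²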